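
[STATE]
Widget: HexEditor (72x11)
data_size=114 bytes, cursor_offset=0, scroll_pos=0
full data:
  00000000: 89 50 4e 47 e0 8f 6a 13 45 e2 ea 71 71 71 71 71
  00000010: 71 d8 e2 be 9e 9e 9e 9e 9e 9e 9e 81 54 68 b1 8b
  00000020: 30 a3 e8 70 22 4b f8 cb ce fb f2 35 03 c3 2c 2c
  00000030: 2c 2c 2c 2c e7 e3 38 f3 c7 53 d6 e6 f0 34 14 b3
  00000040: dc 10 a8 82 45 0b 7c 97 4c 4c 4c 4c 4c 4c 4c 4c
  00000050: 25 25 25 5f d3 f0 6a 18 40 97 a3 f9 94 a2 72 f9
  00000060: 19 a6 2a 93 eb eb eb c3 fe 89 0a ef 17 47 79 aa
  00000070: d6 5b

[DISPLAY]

00000000  89 50 4e 47 e0 8f 6a 13  45 e2 ea 71 71 71 71 71  |.PNG..j.E..
00000010  71 d8 e2 be 9e 9e 9e 9e  9e 9e 9e 81 54 68 b1 8b  |q..........
00000020  30 a3 e8 70 22 4b f8 cb  ce fb f2 35 03 c3 2c 2c  |0..p"K.....
00000030  2c 2c 2c 2c e7 e3 38 f3  c7 53 d6 e6 f0 34 14 b3  |,,,,..8..S.
00000040  dc 10 a8 82 45 0b 7c 97  4c 4c 4c 4c 4c 4c 4c 4c  |....E.|.LLL
00000050  25 25 25 5f d3 f0 6a 18  40 97 a3 f9 94 a2 72 f9  |%%%_..j.@..
00000060  19 a6 2a 93 eb eb eb c3  fe 89 0a ef 17 47 79 aa  |..*........
00000070  d6 5b                                             |.[         
                                                                        
                                                                        
                                                                        


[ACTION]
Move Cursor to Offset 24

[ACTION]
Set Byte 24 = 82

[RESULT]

00000000  89 50 4e 47 e0 8f 6a 13  45 e2 ea 71 71 71 71 71  |.PNG..j.E..
00000010  71 d8 e2 be 9e 9e 9e 9e  82 9e 9e 81 54 68 b1 8b  |q..........
00000020  30 a3 e8 70 22 4b f8 cb  ce fb f2 35 03 c3 2c 2c  |0..p"K.....
00000030  2c 2c 2c 2c e7 e3 38 f3  c7 53 d6 e6 f0 34 14 b3  |,,,,..8..S.
00000040  dc 10 a8 82 45 0b 7c 97  4c 4c 4c 4c 4c 4c 4c 4c  |....E.|.LLL
00000050  25 25 25 5f d3 f0 6a 18  40 97 a3 f9 94 a2 72 f9  |%%%_..j.@..
00000060  19 a6 2a 93 eb eb eb c3  fe 89 0a ef 17 47 79 aa  |..*........
00000070  d6 5b                                             |.[         
                                                                        
                                                                        
                                                                        


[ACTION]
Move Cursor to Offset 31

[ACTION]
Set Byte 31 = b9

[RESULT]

00000000  89 50 4e 47 e0 8f 6a 13  45 e2 ea 71 71 71 71 71  |.PNG..j.E..
00000010  71 d8 e2 be 9e 9e 9e 9e  82 9e 9e 81 54 68 b1 B9  |q..........
00000020  30 a3 e8 70 22 4b f8 cb  ce fb f2 35 03 c3 2c 2c  |0..p"K.....
00000030  2c 2c 2c 2c e7 e3 38 f3  c7 53 d6 e6 f0 34 14 b3  |,,,,..8..S.
00000040  dc 10 a8 82 45 0b 7c 97  4c 4c 4c 4c 4c 4c 4c 4c  |....E.|.LLL
00000050  25 25 25 5f d3 f0 6a 18  40 97 a3 f9 94 a2 72 f9  |%%%_..j.@..
00000060  19 a6 2a 93 eb eb eb c3  fe 89 0a ef 17 47 79 aa  |..*........
00000070  d6 5b                                             |.[         
                                                                        
                                                                        
                                                                        


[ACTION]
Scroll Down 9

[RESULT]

00000070  d6 5b                                             |.[         
                                                                        
                                                                        
                                                                        
                                                                        
                                                                        
                                                                        
                                                                        
                                                                        
                                                                        
                                                                        


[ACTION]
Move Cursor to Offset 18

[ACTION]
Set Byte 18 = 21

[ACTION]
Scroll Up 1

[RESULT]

00000060  19 a6 2a 93 eb eb eb c3  fe 89 0a ef 17 47 79 aa  |..*........
00000070  d6 5b                                             |.[         
                                                                        
                                                                        
                                                                        
                                                                        
                                                                        
                                                                        
                                                                        
                                                                        
                                                                        


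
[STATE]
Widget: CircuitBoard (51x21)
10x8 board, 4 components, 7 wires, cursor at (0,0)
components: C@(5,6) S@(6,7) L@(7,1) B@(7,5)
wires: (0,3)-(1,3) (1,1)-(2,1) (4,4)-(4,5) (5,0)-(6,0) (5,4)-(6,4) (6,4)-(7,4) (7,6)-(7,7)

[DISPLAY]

   0 1 2 3 4 5 6 7 8 9                             
0  [.]          ·                                  
                │                                  
1       ·       ·                                  
        │                                          
2       ·                                          
                                                   
3                                                  
                                                   
4                   · ─ ·                          
                                                   
5   ·               ·       C                      
    │               │                              
6   ·               ·           S                  
                    │                              
7       L           ·   B   · ─ ·                  
Cursor: (0,0)                                      
                                                   
                                                   
                                                   
                                                   


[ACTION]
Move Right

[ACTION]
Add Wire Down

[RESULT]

   0 1 2 3 4 5 6 7 8 9                             
0      [.]      ·                                  
        │       │                                  
1       ·       ·                                  
        │                                          
2       ·                                          
                                                   
3                                                  
                                                   
4                   · ─ ·                          
                                                   
5   ·               ·       C                      
    │               │                              
6   ·               ·           S                  
                    │                              
7       L           ·   B   · ─ ·                  
Cursor: (0,1)                                      
                                                   
                                                   
                                                   
                                                   


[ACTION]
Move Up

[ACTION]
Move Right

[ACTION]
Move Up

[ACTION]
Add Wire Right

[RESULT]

   0 1 2 3 4 5 6 7 8 9                             
0       ·  [.]─ ·                                  
        │       │                                  
1       ·       ·                                  
        │                                          
2       ·                                          
                                                   
3                                                  
                                                   
4                   · ─ ·                          
                                                   
5   ·               ·       C                      
    │               │                              
6   ·               ·           S                  
                    │                              
7       L           ·   B   · ─ ·                  
Cursor: (0,2)                                      
                                                   
                                                   
                                                   
                                                   


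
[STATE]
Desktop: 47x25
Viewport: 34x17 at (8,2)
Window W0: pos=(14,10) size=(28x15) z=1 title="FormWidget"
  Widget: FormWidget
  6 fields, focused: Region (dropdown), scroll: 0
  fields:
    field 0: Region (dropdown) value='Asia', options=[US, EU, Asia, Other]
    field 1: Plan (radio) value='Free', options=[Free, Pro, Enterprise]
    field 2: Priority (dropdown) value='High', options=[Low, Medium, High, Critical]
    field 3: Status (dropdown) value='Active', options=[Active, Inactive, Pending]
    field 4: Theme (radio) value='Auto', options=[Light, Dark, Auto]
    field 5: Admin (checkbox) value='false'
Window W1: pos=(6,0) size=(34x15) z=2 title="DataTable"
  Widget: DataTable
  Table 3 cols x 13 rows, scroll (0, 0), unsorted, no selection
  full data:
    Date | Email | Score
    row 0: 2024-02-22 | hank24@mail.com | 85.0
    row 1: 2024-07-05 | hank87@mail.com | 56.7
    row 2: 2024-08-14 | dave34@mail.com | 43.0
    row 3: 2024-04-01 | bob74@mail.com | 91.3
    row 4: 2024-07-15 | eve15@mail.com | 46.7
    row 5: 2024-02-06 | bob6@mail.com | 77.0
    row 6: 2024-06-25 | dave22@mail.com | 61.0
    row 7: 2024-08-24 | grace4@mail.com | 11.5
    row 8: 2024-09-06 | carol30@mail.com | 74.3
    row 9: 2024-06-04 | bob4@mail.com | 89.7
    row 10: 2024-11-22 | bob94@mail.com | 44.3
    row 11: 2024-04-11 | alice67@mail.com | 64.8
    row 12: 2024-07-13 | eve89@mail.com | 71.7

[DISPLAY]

───────────────────────────────┨  
ate      │Email           │Scor┃  
─────────┼────────────────┼────┃  
024-02-22│hank24@mail.com │85.0┃  
024-07-05│hank87@mail.com │56.7┃  
024-08-14│dave34@mail.com │43.0┃  
024-04-01│bob74@mail.com  │91.3┃  
024-07-15│eve15@mail.com  │46.7┃  
024-02-06│bob6@mail.com   │77.0┃━┓
024-06-25│dave22@mail.com │61.0┃ ┃
024-08-24│grace4@mail.com │11.5┃─┨
024-09-06│carol30@mail.com│74.3┃]┃
━━━━━━━━━━━━━━━━━━━━━━━━━━━━━━━┛ ┃
      ┃  Priority:   [High     ▼]┃
      ┃  Status:     [Active   ▼]┃
      ┃  Theme:      ( ) Light  (┃
      ┃  Admin:      [ ]         ┃


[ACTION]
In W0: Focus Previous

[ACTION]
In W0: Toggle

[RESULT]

───────────────────────────────┨  
ate      │Email           │Scor┃  
─────────┼────────────────┼────┃  
024-02-22│hank24@mail.com │85.0┃  
024-07-05│hank87@mail.com │56.7┃  
024-08-14│dave34@mail.com │43.0┃  
024-04-01│bob74@mail.com  │91.3┃  
024-07-15│eve15@mail.com  │46.7┃  
024-02-06│bob6@mail.com   │77.0┃━┓
024-06-25│dave22@mail.com │61.0┃ ┃
024-08-24│grace4@mail.com │11.5┃─┨
024-09-06│carol30@mail.com│74.3┃]┃
━━━━━━━━━━━━━━━━━━━━━━━━━━━━━━━┛ ┃
      ┃  Priority:   [High     ▼]┃
      ┃  Status:     [Active   ▼]┃
      ┃  Theme:      ( ) Light  (┃
      ┃> Admin:      [x]         ┃


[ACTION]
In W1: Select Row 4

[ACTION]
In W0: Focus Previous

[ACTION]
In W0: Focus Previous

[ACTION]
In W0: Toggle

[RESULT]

───────────────────────────────┨  
ate      │Email           │Scor┃  
─────────┼────────────────┼────┃  
024-02-22│hank24@mail.com │85.0┃  
024-07-05│hank87@mail.com │56.7┃  
024-08-14│dave34@mail.com │43.0┃  
024-04-01│bob74@mail.com  │91.3┃  
024-07-15│eve15@mail.com  │46.7┃  
024-02-06│bob6@mail.com   │77.0┃━┓
024-06-25│dave22@mail.com │61.0┃ ┃
024-08-24│grace4@mail.com │11.5┃─┨
024-09-06│carol30@mail.com│74.3┃]┃
━━━━━━━━━━━━━━━━━━━━━━━━━━━━━━━┛ ┃
      ┃  Priority:   [High     ▼]┃
      ┃> Status:     [Active   ▼]┃
      ┃  Theme:      ( ) Light  (┃
      ┃  Admin:      [x]         ┃


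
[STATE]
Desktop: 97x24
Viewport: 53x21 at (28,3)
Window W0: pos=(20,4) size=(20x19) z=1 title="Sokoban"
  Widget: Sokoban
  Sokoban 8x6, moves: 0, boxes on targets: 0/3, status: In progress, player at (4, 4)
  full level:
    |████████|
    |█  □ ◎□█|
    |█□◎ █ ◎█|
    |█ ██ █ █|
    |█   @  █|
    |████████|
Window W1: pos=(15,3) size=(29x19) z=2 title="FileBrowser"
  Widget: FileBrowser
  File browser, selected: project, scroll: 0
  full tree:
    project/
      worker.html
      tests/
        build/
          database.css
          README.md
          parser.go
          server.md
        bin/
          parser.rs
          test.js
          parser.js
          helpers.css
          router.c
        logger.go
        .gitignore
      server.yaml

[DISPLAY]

━━━━━━━━━━━━━━━┓                                     
               ┃                                     
───────────────┨                                     
t/             ┃                                     
tml            ┃                                     
s/             ┃                                     
aml            ┃                                     
               ┃                                     
               ┃                                     
               ┃                                     
               ┃                                     
               ┃                                     
               ┃                                     
               ┃                                     
               ┃                                     
               ┃                                     
               ┃                                     
               ┃                                     
━━━━━━━━━━━━━━━┛                                     
━━━━━━━━━━━┛                                         
                                                     


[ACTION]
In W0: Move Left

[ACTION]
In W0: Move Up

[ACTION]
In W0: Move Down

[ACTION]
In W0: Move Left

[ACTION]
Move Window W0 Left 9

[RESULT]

━━━━━━━━━━━━━━━┓                                     
               ┃                                     
───────────────┨                                     
t/             ┃                                     
tml            ┃                                     
s/             ┃                                     
aml            ┃                                     
               ┃                                     
               ┃                                     
               ┃                                     
               ┃                                     
               ┃                                     
               ┃                                     
               ┃                                     
               ┃                                     
               ┃                                     
               ┃                                     
               ┃                                     
━━━━━━━━━━━━━━━┛                                     
━━┛                                                  
                                                     


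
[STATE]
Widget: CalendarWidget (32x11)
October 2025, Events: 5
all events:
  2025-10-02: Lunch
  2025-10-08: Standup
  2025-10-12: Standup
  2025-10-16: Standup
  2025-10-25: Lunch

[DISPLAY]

          October 2025          
Mo Tu We Th Fr Sa Su            
       1  2*  3  4  5           
 6  7  8*  9 10 11 12*          
13 14 15 16* 17 18 19           
20 21 22 23 24 25* 26           
27 28 29 30 31                  
                                
                                
                                
                                


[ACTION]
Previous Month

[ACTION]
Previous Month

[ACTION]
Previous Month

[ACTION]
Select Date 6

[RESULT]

           July 2025            
Mo Tu We Th Fr Sa Su            
    1  2  3  4  5 [ 6]          
 7  8  9 10 11 12 13            
14 15 16 17 18 19 20            
21 22 23 24 25 26 27            
28 29 30 31                     
                                
                                
                                
                                


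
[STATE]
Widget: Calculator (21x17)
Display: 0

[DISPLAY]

                    0
┌───┬───┬───┬───┐    
│ 7 │ 8 │ 9 │ ÷ │    
├───┼───┼───┼───┤    
│ 4 │ 5 │ 6 │ × │    
├───┼───┼───┼───┤    
│ 1 │ 2 │ 3 │ - │    
├───┼───┼───┼───┤    
│ 0 │ . │ = │ + │    
├───┼───┼───┼───┤    
│ C │ MC│ MR│ M+│    
└───┴───┴───┴───┘    
                     
                     
                     
                     
                     


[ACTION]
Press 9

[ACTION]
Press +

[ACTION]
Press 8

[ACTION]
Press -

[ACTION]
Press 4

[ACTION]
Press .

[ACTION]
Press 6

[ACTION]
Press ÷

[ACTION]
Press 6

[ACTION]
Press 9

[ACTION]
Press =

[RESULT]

         0.1797101449
┌───┬───┬───┬───┐    
│ 7 │ 8 │ 9 │ ÷ │    
├───┼───┼───┼───┤    
│ 4 │ 5 │ 6 │ × │    
├───┼───┼───┼───┤    
│ 1 │ 2 │ 3 │ - │    
├───┼───┼───┼───┤    
│ 0 │ . │ = │ + │    
├───┼───┼───┼───┤    
│ C │ MC│ MR│ M+│    
└───┴───┴───┴───┘    
                     
                     
                     
                     
                     


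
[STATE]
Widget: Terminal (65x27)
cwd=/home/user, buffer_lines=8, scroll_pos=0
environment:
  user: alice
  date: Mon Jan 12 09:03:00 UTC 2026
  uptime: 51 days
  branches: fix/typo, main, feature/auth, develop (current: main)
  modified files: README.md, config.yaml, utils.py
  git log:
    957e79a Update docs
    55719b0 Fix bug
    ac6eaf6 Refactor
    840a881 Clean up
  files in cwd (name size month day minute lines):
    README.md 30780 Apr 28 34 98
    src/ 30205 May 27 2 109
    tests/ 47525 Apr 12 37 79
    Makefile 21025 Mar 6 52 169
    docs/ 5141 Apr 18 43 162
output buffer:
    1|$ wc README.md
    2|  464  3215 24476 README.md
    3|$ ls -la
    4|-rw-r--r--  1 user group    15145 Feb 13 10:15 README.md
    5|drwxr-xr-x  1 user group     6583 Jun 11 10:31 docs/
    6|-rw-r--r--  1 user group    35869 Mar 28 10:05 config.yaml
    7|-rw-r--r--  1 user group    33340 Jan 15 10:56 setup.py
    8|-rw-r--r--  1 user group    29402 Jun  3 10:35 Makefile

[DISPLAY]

$ wc README.md                                                   
  464  3215 24476 README.md                                      
$ ls -la                                                         
-rw-r--r--  1 user group    15145 Feb 13 10:15 README.md         
drwxr-xr-x  1 user group     6583 Jun 11 10:31 docs/             
-rw-r--r--  1 user group    35869 Mar 28 10:05 config.yaml       
-rw-r--r--  1 user group    33340 Jan 15 10:56 setup.py          
-rw-r--r--  1 user group    29402 Jun  3 10:35 Makefile          
$ █                                                              
                                                                 
                                                                 
                                                                 
                                                                 
                                                                 
                                                                 
                                                                 
                                                                 
                                                                 
                                                                 
                                                                 
                                                                 
                                                                 
                                                                 
                                                                 
                                                                 
                                                                 
                                                                 


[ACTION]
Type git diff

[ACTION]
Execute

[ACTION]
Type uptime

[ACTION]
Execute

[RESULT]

$ wc README.md                                                   
  464  3215 24476 README.md                                      
$ ls -la                                                         
-rw-r--r--  1 user group    15145 Feb 13 10:15 README.md         
drwxr-xr-x  1 user group     6583 Jun 11 10:31 docs/             
-rw-r--r--  1 user group    35869 Mar 28 10:05 config.yaml       
-rw-r--r--  1 user group    33340 Jan 15 10:56 setup.py          
-rw-r--r--  1 user group    29402 Jun  3 10:35 Makefile          
$ git diff                                                       
diff --git a/main.py b/main.py                                   
--- a/main.py                                                    
+++ b/main.py                                                    
@@ -1,3 +1,4 @@                                                  
+# updated                                                       
 import sys                                                      
$ uptime                                                         
 10:00  up 51 days                                               
$ █                                                              
                                                                 
                                                                 
                                                                 
                                                                 
                                                                 
                                                                 
                                                                 
                                                                 
                                                                 


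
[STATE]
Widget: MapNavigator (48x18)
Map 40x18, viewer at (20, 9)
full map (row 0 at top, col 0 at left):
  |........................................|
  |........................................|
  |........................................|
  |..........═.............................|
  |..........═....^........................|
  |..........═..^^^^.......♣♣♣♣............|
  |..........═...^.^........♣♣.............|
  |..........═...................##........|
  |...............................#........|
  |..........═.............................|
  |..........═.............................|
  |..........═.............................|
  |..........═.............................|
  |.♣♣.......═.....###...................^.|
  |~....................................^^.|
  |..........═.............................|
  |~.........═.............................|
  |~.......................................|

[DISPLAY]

    ........................................    
    ........................................    
    ........................................    
    ..........═.............................    
    ..........═....^........................    
    ..........═..^^^^.......♣♣♣♣............    
    ..........═...^.^........♣♣.............    
    ..........═...................##........    
    ...............................#........    
    ..........═.........@...................    
    ..........═.............................    
    ..........═.............................    
    ..........═.............................    
    .♣♣.......═.....###...................^.    
    ~....................................^^.    
    ..........═.............................    
    ~.........═.............................    
    ~.......................................    


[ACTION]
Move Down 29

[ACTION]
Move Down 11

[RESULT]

    ...............................#........    
    ..........═.............................    
    ..........═.............................    
    ..........═.............................    
    ..........═.............................    
    .♣♣.......═.....###...................^.    
    ~....................................^^.    
    ..........═.............................    
    ~.........═.............................    
    ~...................@...................    
                                                
                                                
                                                
                                                
                                                
                                                
                                                
                                                


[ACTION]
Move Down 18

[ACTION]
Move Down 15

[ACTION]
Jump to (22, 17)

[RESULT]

  ...............................#........      
  ..........═.............................      
  ..........═.............................      
  ..........═.............................      
  ..........═.............................      
  .♣♣.......═.....###...................^.      
  ~....................................^^.      
  ..........═.............................      
  ~.........═.............................      
  ~.....................@.................      
                                                
                                                
                                                
                                                
                                                
                                                
                                                
                                                


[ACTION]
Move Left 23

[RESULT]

                        ........................
                        ..........═.............
                        ..........═.............
                        ..........═.............
                        ..........═.............
                        .♣♣.......═.....###.....
                        ~.......................
                        ..........═.............
                        ~.........═.............
                        @.......................
                                                
                                                
                                                
                                                
                                                
                                                
                                                
                                                


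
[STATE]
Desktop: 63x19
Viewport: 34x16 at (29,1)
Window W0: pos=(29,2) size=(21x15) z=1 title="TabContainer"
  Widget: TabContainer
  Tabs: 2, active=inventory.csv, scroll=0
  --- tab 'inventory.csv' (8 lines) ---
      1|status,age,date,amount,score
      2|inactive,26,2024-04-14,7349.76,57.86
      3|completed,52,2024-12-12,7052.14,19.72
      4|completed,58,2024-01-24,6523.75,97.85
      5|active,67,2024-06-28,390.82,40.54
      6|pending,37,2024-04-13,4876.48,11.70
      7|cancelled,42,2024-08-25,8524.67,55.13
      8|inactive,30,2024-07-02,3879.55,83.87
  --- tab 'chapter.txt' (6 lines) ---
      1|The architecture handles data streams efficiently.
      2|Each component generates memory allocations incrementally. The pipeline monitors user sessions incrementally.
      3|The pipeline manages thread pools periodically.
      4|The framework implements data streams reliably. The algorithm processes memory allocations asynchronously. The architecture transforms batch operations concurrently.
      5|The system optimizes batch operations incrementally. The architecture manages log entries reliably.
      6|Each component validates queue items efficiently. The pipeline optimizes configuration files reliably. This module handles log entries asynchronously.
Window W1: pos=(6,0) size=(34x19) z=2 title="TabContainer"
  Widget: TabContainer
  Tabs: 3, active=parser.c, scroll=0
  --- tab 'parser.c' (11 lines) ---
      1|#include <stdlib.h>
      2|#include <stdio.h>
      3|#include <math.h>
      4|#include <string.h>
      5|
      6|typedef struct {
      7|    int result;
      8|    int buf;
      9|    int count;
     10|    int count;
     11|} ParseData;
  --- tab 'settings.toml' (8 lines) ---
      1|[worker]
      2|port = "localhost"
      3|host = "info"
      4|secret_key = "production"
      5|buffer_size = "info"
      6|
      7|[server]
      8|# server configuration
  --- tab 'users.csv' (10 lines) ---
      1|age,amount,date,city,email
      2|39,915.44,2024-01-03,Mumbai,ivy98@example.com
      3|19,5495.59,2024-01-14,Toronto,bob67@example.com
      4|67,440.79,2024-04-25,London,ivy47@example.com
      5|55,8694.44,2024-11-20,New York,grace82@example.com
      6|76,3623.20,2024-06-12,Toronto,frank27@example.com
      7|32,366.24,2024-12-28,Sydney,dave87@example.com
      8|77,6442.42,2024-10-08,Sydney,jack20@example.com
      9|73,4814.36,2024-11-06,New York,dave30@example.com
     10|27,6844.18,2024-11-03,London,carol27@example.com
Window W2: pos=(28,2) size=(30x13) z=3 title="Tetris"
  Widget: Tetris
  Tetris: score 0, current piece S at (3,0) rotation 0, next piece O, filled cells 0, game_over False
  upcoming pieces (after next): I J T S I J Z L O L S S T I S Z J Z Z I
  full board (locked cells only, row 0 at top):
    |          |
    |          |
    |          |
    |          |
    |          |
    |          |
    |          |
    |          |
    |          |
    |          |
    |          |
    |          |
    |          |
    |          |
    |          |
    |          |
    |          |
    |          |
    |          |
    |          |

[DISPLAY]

          ┃                       
━━━━━━━━━━━━━━━━━━━━━━━━━━━━┓     
 Tetris                     ┃     
────────────────────────────┨     
          │Next:            ┃     
          │▓▓               ┃     
          │▓▓               ┃     
          │                 ┃     
          │                 ┃     
          │                 ┃     
          │Score:           ┃     
          │0                ┃     
          │                 ┃     
━━━━━━━━━━━━━━━━━━━━━━━━━━━━┛     
          ┃         ┃             
          ┃━━━━━━━━━┛             


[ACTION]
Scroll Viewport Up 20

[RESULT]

━━━━━━━━━━┓                       
          ┃                       
━━━━━━━━━━━━━━━━━━━━━━━━━━━━┓     
 Tetris                     ┃     
────────────────────────────┨     
          │Next:            ┃     
          │▓▓               ┃     
          │▓▓               ┃     
          │                 ┃     
          │                 ┃     
          │                 ┃     
          │Score:           ┃     
          │0                ┃     
          │                 ┃     
━━━━━━━━━━━━━━━━━━━━━━━━━━━━┛     
          ┃         ┃             


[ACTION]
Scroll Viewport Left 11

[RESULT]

━━━━━━━━━━━━━━━━━━━━━┓            
er                   ┃            
──────────┏━━━━━━━━━━━━━━━━━━━━━━━
 settings.┃ Tetris                
──────────┠───────────────────────
tdlib.h>  ┃          │Next:       
tdio.h>   ┃          │▓▓          
ath.h>    ┃          │▓▓          
tring.h>  ┃          │            
          ┃          │            
uct {     ┃          │            
ult;      ┃          │Score:      
;         ┃          │0           
nt;       ┃          │            
nt;       ┗━━━━━━━━━━━━━━━━━━━━━━━
;                    ┃         ┃  


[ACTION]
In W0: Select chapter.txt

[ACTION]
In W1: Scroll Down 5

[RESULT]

━━━━━━━━━━━━━━━━━━━━━┓            
er                   ┃            
──────────┏━━━━━━━━━━━━━━━━━━━━━━━
 settings.┃ Tetris                
──────────┠───────────────────────
uct {     ┃          │Next:       
ult;      ┃          │▓▓          
;         ┃          │▓▓          
nt;       ┃          │            
nt;       ┃          │            
;         ┃          │            
          ┃          │Score:      
          ┃          │0           
          ┃          │            
          ┗━━━━━━━━━━━━━━━━━━━━━━━
                     ┃         ┃  


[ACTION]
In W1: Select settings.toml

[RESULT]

━━━━━━━━━━━━━━━━━━━━━┓            
er                   ┃            
──────────┏━━━━━━━━━━━━━━━━━━━━━━━
[settings.┃ Tetris                
──────────┠───────────────────────
          ┃          │Next:       
alhost"   ┃          │▓▓          
o"        ┃          │▓▓          
= "product┃          │            
 = "info" ┃          │            
          ┃          │            
          ┃          │Score:      
nfiguratio┃          │0           
          ┃          │            
          ┗━━━━━━━━━━━━━━━━━━━━━━━
                     ┃         ┃  


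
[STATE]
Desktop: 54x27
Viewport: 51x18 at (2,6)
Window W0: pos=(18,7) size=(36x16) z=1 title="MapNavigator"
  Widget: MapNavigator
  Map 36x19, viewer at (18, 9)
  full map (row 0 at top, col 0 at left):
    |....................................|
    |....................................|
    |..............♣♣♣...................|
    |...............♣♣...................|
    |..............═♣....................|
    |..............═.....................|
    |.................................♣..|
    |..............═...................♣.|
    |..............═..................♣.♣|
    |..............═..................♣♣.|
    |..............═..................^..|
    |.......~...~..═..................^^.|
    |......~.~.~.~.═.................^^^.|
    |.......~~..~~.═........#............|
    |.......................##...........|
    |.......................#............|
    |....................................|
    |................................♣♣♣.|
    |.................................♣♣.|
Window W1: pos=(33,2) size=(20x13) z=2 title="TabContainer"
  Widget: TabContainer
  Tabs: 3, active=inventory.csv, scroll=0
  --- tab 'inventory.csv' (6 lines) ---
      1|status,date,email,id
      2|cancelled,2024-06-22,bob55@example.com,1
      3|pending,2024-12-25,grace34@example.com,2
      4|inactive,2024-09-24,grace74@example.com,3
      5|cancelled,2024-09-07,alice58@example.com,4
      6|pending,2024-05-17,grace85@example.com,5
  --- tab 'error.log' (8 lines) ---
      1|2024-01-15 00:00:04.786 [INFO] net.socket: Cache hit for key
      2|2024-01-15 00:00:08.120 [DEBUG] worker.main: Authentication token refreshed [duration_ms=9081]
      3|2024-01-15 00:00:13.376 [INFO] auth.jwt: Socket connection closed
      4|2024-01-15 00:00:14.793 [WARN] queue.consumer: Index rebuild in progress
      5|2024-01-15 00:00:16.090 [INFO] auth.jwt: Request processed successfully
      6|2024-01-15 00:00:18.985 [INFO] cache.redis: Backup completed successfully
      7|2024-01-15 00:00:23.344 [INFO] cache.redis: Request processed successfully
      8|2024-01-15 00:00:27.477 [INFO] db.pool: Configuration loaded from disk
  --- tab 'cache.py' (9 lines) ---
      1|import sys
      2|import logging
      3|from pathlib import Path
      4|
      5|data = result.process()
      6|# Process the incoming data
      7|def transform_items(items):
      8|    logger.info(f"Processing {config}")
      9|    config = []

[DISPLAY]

                               ┃──────────────────┃
                ┏━━━━━━━━━━━━━━┃status,date,email,┃
                ┃ MapNavigator ┃cancelled,2024-06-┃
                ┠──────────────┃pending,2024-12-25┃
                ┃..............┃inactive,2024-09-2┃
                ┃.............═┃cancelled,2024-09-┃
                ┃.............═┃pending,2024-05-17┃
                ┃..............┃                  ┃
                ┃.............═┗━━━━━━━━━━━━━━━━━━┛
                ┃.............═..................♣.
                ┃.............═...@..............♣♣
                ┃.............═..................^.
                ┃......~...~..═..................^^
                ┃.....~.~.~.~.═.................^^^
                ┃......~~..~~.═........#...........
                ┃......................##..........
                ┗━━━━━━━━━━━━━━━━━━━━━━━━━━━━━━━━━━
                                                   


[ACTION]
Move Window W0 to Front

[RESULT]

                               ┃──────────────────┃
                ┏━━━━━━━━━━━━━━━━━━━━━━━━━━━━━━━━━━
                ┃ MapNavigator                     
                ┠──────────────────────────────────
                ┃..............♣♣..................
                ┃.............═♣...................
                ┃.............═....................
                ┃................................♣.
                ┃.............═...................♣
                ┃.............═..................♣.
                ┃.............═...@..............♣♣
                ┃.............═..................^.
                ┃......~...~..═..................^^
                ┃.....~.~.~.~.═.................^^^
                ┃......~~..~~.═........#...........
                ┃......................##..........
                ┗━━━━━━━━━━━━━━━━━━━━━━━━━━━━━━━━━━
                                                   


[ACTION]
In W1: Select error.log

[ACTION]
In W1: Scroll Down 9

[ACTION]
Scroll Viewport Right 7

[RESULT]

                              ┃──────────────────┃ 
               ┏━━━━━━━━━━━━━━━━━━━━━━━━━━━━━━━━━━┓
               ┃ MapNavigator                     ┃
               ┠──────────────────────────────────┨
               ┃..............♣♣..................┃
               ┃.............═♣...................┃
               ┃.............═....................┃
               ┃................................♣.┃
               ┃.............═...................♣┃
               ┃.............═..................♣.┃
               ┃.............═...@..............♣♣┃
               ┃.............═..................^.┃
               ┃......~...~..═..................^^┃
               ┃.....~.~.~.~.═.................^^^┃
               ┃......~~..~~.═........#...........┃
               ┃......................##..........┃
               ┗━━━━━━━━━━━━━━━━━━━━━━━━━━━━━━━━━━┛
                                                   
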